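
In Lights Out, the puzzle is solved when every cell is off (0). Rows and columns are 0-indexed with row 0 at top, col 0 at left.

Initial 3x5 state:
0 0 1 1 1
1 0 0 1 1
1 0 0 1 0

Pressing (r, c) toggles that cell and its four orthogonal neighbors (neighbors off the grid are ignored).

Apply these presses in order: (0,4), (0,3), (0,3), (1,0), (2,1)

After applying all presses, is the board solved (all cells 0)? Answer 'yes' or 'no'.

After press 1 at (0,4):
0 0 1 0 0
1 0 0 1 0
1 0 0 1 0

After press 2 at (0,3):
0 0 0 1 1
1 0 0 0 0
1 0 0 1 0

After press 3 at (0,3):
0 0 1 0 0
1 0 0 1 0
1 0 0 1 0

After press 4 at (1,0):
1 0 1 0 0
0 1 0 1 0
0 0 0 1 0

After press 5 at (2,1):
1 0 1 0 0
0 0 0 1 0
1 1 1 1 0

Lights still on: 7

Answer: no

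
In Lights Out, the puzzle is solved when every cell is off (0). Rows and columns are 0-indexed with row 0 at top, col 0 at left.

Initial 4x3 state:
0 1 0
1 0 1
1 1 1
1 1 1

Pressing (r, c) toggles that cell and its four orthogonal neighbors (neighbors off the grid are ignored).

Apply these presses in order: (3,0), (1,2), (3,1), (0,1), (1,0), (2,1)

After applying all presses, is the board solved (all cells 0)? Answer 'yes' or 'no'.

After press 1 at (3,0):
0 1 0
1 0 1
0 1 1
0 0 1

After press 2 at (1,2):
0 1 1
1 1 0
0 1 0
0 0 1

After press 3 at (3,1):
0 1 1
1 1 0
0 0 0
1 1 0

After press 4 at (0,1):
1 0 0
1 0 0
0 0 0
1 1 0

After press 5 at (1,0):
0 0 0
0 1 0
1 0 0
1 1 0

After press 6 at (2,1):
0 0 0
0 0 0
0 1 1
1 0 0

Lights still on: 3

Answer: no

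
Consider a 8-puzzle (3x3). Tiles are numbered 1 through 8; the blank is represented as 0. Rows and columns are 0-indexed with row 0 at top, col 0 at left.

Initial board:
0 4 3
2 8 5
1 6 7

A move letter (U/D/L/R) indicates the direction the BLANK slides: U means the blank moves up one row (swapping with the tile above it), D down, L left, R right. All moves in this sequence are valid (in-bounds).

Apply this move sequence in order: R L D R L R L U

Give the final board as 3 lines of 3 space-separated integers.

After move 1 (R):
4 0 3
2 8 5
1 6 7

After move 2 (L):
0 4 3
2 8 5
1 6 7

After move 3 (D):
2 4 3
0 8 5
1 6 7

After move 4 (R):
2 4 3
8 0 5
1 6 7

After move 5 (L):
2 4 3
0 8 5
1 6 7

After move 6 (R):
2 4 3
8 0 5
1 6 7

After move 7 (L):
2 4 3
0 8 5
1 6 7

After move 8 (U):
0 4 3
2 8 5
1 6 7

Answer: 0 4 3
2 8 5
1 6 7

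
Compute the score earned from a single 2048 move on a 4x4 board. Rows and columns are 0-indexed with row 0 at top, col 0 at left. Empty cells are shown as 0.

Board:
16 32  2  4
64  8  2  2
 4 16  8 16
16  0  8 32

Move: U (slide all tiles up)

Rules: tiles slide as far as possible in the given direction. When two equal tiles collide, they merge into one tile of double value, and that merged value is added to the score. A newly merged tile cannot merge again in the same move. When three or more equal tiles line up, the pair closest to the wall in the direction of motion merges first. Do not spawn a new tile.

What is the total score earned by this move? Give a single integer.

Slide up:
col 0: [16, 64, 4, 16] -> [16, 64, 4, 16]  score +0 (running 0)
col 1: [32, 8, 16, 0] -> [32, 8, 16, 0]  score +0 (running 0)
col 2: [2, 2, 8, 8] -> [4, 16, 0, 0]  score +20 (running 20)
col 3: [4, 2, 16, 32] -> [4, 2, 16, 32]  score +0 (running 20)
Board after move:
16 32  4  4
64  8 16  2
 4 16  0 16
16  0  0 32

Answer: 20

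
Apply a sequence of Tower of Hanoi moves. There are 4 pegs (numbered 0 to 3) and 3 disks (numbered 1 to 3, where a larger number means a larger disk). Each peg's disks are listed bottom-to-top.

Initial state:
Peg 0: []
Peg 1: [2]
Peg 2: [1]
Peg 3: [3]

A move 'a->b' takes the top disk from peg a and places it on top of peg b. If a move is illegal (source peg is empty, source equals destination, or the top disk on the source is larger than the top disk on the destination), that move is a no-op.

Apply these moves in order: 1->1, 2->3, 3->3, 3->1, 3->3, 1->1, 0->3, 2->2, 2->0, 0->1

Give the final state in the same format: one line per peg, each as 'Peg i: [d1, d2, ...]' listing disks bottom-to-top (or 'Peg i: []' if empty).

After move 1 (1->1):
Peg 0: []
Peg 1: [2]
Peg 2: [1]
Peg 3: [3]

After move 2 (2->3):
Peg 0: []
Peg 1: [2]
Peg 2: []
Peg 3: [3, 1]

After move 3 (3->3):
Peg 0: []
Peg 1: [2]
Peg 2: []
Peg 3: [3, 1]

After move 4 (3->1):
Peg 0: []
Peg 1: [2, 1]
Peg 2: []
Peg 3: [3]

After move 5 (3->3):
Peg 0: []
Peg 1: [2, 1]
Peg 2: []
Peg 3: [3]

After move 6 (1->1):
Peg 0: []
Peg 1: [2, 1]
Peg 2: []
Peg 3: [3]

After move 7 (0->3):
Peg 0: []
Peg 1: [2, 1]
Peg 2: []
Peg 3: [3]

After move 8 (2->2):
Peg 0: []
Peg 1: [2, 1]
Peg 2: []
Peg 3: [3]

After move 9 (2->0):
Peg 0: []
Peg 1: [2, 1]
Peg 2: []
Peg 3: [3]

After move 10 (0->1):
Peg 0: []
Peg 1: [2, 1]
Peg 2: []
Peg 3: [3]

Answer: Peg 0: []
Peg 1: [2, 1]
Peg 2: []
Peg 3: [3]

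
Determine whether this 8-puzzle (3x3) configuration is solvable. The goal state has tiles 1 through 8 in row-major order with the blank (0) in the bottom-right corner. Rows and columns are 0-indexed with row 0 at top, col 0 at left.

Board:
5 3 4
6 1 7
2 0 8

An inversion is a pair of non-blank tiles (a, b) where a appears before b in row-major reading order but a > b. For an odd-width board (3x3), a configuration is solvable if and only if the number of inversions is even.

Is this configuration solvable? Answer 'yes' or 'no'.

Answer: no

Derivation:
Inversions (pairs i<j in row-major order where tile[i] > tile[j] > 0): 11
11 is odd, so the puzzle is not solvable.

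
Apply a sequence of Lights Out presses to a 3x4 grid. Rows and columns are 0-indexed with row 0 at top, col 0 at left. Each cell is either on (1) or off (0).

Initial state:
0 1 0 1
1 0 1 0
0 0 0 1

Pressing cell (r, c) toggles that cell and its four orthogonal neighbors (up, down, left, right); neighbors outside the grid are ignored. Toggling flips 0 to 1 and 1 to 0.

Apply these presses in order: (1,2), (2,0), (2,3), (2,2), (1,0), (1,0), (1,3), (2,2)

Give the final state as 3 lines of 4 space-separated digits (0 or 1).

Answer: 0 1 1 0
0 1 1 1
1 1 0 1

Derivation:
After press 1 at (1,2):
0 1 1 1
1 1 0 1
0 0 1 1

After press 2 at (2,0):
0 1 1 1
0 1 0 1
1 1 1 1

After press 3 at (2,3):
0 1 1 1
0 1 0 0
1 1 0 0

After press 4 at (2,2):
0 1 1 1
0 1 1 0
1 0 1 1

After press 5 at (1,0):
1 1 1 1
1 0 1 0
0 0 1 1

After press 6 at (1,0):
0 1 1 1
0 1 1 0
1 0 1 1

After press 7 at (1,3):
0 1 1 0
0 1 0 1
1 0 1 0

After press 8 at (2,2):
0 1 1 0
0 1 1 1
1 1 0 1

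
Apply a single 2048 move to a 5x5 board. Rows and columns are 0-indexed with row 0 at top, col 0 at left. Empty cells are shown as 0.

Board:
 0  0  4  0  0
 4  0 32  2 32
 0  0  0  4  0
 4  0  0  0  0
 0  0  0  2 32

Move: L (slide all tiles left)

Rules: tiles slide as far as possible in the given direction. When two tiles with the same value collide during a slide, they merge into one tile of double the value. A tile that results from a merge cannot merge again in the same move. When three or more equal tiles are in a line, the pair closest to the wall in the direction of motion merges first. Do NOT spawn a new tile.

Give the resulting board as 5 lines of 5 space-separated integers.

Answer:  4  0  0  0  0
 4 32  2 32  0
 4  0  0  0  0
 4  0  0  0  0
 2 32  0  0  0

Derivation:
Slide left:
row 0: [0, 0, 4, 0, 0] -> [4, 0, 0, 0, 0]
row 1: [4, 0, 32, 2, 32] -> [4, 32, 2, 32, 0]
row 2: [0, 0, 0, 4, 0] -> [4, 0, 0, 0, 0]
row 3: [4, 0, 0, 0, 0] -> [4, 0, 0, 0, 0]
row 4: [0, 0, 0, 2, 32] -> [2, 32, 0, 0, 0]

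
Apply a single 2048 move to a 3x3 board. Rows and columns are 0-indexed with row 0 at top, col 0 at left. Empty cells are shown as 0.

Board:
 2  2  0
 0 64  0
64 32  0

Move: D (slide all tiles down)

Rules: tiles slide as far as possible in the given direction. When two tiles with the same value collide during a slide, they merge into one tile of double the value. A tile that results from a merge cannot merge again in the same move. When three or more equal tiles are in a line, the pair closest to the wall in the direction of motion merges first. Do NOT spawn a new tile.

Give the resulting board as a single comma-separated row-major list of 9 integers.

Answer: 0, 2, 0, 2, 64, 0, 64, 32, 0

Derivation:
Slide down:
col 0: [2, 0, 64] -> [0, 2, 64]
col 1: [2, 64, 32] -> [2, 64, 32]
col 2: [0, 0, 0] -> [0, 0, 0]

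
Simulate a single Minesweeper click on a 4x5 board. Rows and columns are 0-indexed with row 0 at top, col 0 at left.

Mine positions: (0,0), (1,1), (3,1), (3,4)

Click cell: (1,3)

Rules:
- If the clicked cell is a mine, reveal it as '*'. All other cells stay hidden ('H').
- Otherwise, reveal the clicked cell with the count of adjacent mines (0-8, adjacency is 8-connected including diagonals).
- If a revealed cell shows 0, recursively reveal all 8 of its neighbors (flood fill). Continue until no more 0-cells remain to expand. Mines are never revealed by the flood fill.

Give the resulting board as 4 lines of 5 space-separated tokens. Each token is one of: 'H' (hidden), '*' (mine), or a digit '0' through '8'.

H H 1 0 0
H H 1 0 0
H H 2 1 1
H H H H H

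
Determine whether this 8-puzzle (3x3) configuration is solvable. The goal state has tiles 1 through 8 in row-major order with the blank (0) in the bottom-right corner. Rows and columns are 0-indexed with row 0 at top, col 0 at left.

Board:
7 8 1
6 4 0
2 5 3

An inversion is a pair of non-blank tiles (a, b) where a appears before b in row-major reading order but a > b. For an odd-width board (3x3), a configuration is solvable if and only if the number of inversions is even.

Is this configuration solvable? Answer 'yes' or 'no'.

Inversions (pairs i<j in row-major order where tile[i] > tile[j] > 0): 19
19 is odd, so the puzzle is not solvable.

Answer: no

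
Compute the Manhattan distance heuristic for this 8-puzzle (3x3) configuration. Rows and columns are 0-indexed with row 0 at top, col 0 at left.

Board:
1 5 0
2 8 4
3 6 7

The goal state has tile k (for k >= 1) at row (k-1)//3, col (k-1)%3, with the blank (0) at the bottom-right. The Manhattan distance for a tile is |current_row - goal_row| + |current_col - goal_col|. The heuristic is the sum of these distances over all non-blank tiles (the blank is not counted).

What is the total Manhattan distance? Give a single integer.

Answer: 14

Derivation:
Tile 1: (0,0)->(0,0) = 0
Tile 5: (0,1)->(1,1) = 1
Tile 2: (1,0)->(0,1) = 2
Tile 8: (1,1)->(2,1) = 1
Tile 4: (1,2)->(1,0) = 2
Tile 3: (2,0)->(0,2) = 4
Tile 6: (2,1)->(1,2) = 2
Tile 7: (2,2)->(2,0) = 2
Sum: 0 + 1 + 2 + 1 + 2 + 4 + 2 + 2 = 14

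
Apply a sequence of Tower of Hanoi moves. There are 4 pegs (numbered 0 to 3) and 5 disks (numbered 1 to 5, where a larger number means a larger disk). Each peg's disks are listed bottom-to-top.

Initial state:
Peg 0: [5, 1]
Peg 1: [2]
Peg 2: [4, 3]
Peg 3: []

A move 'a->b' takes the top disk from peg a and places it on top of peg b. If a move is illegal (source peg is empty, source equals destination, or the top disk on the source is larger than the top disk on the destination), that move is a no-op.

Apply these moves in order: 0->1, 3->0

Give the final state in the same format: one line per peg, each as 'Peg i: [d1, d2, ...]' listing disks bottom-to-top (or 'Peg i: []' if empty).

Answer: Peg 0: [5]
Peg 1: [2, 1]
Peg 2: [4, 3]
Peg 3: []

Derivation:
After move 1 (0->1):
Peg 0: [5]
Peg 1: [2, 1]
Peg 2: [4, 3]
Peg 3: []

After move 2 (3->0):
Peg 0: [5]
Peg 1: [2, 1]
Peg 2: [4, 3]
Peg 3: []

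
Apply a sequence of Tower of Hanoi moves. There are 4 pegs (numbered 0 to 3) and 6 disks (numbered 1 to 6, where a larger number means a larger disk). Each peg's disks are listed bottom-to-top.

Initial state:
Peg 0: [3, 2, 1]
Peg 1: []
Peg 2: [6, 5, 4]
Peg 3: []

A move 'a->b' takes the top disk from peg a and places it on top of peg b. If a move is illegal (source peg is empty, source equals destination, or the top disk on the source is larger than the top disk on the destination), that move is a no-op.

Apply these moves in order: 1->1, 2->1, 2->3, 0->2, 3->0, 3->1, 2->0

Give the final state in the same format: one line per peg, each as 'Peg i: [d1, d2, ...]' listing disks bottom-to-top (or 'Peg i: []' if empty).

After move 1 (1->1):
Peg 0: [3, 2, 1]
Peg 1: []
Peg 2: [6, 5, 4]
Peg 3: []

After move 2 (2->1):
Peg 0: [3, 2, 1]
Peg 1: [4]
Peg 2: [6, 5]
Peg 3: []

After move 3 (2->3):
Peg 0: [3, 2, 1]
Peg 1: [4]
Peg 2: [6]
Peg 3: [5]

After move 4 (0->2):
Peg 0: [3, 2]
Peg 1: [4]
Peg 2: [6, 1]
Peg 3: [5]

After move 5 (3->0):
Peg 0: [3, 2]
Peg 1: [4]
Peg 2: [6, 1]
Peg 3: [5]

After move 6 (3->1):
Peg 0: [3, 2]
Peg 1: [4]
Peg 2: [6, 1]
Peg 3: [5]

After move 7 (2->0):
Peg 0: [3, 2, 1]
Peg 1: [4]
Peg 2: [6]
Peg 3: [5]

Answer: Peg 0: [3, 2, 1]
Peg 1: [4]
Peg 2: [6]
Peg 3: [5]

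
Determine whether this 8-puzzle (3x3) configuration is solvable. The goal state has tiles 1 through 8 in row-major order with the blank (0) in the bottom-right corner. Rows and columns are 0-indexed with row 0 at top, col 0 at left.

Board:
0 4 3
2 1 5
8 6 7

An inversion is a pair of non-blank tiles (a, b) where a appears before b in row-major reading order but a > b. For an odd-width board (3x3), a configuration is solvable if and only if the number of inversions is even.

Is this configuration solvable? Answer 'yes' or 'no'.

Inversions (pairs i<j in row-major order where tile[i] > tile[j] > 0): 8
8 is even, so the puzzle is solvable.

Answer: yes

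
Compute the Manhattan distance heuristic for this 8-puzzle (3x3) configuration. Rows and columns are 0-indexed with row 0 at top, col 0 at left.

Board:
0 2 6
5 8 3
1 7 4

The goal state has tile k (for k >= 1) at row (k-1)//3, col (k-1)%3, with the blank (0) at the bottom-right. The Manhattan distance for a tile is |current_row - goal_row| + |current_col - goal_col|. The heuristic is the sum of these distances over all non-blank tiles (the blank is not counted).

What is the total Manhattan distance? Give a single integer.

Tile 2: (0,1)->(0,1) = 0
Tile 6: (0,2)->(1,2) = 1
Tile 5: (1,0)->(1,1) = 1
Tile 8: (1,1)->(2,1) = 1
Tile 3: (1,2)->(0,2) = 1
Tile 1: (2,0)->(0,0) = 2
Tile 7: (2,1)->(2,0) = 1
Tile 4: (2,2)->(1,0) = 3
Sum: 0 + 1 + 1 + 1 + 1 + 2 + 1 + 3 = 10

Answer: 10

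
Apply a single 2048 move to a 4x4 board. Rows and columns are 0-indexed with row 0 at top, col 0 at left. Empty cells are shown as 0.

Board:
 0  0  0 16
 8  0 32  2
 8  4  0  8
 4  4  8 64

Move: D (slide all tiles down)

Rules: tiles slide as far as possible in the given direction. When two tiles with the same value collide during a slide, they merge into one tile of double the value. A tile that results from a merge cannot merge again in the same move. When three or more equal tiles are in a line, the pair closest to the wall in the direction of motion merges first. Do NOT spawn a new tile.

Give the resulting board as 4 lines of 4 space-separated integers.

Answer:  0  0  0 16
 0  0  0  2
16  0 32  8
 4  8  8 64

Derivation:
Slide down:
col 0: [0, 8, 8, 4] -> [0, 0, 16, 4]
col 1: [0, 0, 4, 4] -> [0, 0, 0, 8]
col 2: [0, 32, 0, 8] -> [0, 0, 32, 8]
col 3: [16, 2, 8, 64] -> [16, 2, 8, 64]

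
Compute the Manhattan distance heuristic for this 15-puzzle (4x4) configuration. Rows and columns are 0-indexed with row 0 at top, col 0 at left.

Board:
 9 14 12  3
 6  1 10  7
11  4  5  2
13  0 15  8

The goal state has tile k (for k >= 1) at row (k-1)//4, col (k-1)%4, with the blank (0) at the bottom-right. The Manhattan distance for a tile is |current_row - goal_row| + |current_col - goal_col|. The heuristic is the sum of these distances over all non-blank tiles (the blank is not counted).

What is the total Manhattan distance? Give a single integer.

Tile 9: at (0,0), goal (2,0), distance |0-2|+|0-0| = 2
Tile 14: at (0,1), goal (3,1), distance |0-3|+|1-1| = 3
Tile 12: at (0,2), goal (2,3), distance |0-2|+|2-3| = 3
Tile 3: at (0,3), goal (0,2), distance |0-0|+|3-2| = 1
Tile 6: at (1,0), goal (1,1), distance |1-1|+|0-1| = 1
Tile 1: at (1,1), goal (0,0), distance |1-0|+|1-0| = 2
Tile 10: at (1,2), goal (2,1), distance |1-2|+|2-1| = 2
Tile 7: at (1,3), goal (1,2), distance |1-1|+|3-2| = 1
Tile 11: at (2,0), goal (2,2), distance |2-2|+|0-2| = 2
Tile 4: at (2,1), goal (0,3), distance |2-0|+|1-3| = 4
Tile 5: at (2,2), goal (1,0), distance |2-1|+|2-0| = 3
Tile 2: at (2,3), goal (0,1), distance |2-0|+|3-1| = 4
Tile 13: at (3,0), goal (3,0), distance |3-3|+|0-0| = 0
Tile 15: at (3,2), goal (3,2), distance |3-3|+|2-2| = 0
Tile 8: at (3,3), goal (1,3), distance |3-1|+|3-3| = 2
Sum: 2 + 3 + 3 + 1 + 1 + 2 + 2 + 1 + 2 + 4 + 3 + 4 + 0 + 0 + 2 = 30

Answer: 30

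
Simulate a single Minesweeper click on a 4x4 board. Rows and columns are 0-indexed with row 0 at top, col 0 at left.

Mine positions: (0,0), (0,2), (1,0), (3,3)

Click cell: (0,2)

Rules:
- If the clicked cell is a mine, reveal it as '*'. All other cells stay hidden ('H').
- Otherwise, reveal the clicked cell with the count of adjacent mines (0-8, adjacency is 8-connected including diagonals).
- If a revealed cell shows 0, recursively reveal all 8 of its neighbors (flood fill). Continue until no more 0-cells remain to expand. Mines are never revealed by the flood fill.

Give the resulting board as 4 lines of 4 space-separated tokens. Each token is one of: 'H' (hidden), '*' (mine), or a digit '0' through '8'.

H H * H
H H H H
H H H H
H H H H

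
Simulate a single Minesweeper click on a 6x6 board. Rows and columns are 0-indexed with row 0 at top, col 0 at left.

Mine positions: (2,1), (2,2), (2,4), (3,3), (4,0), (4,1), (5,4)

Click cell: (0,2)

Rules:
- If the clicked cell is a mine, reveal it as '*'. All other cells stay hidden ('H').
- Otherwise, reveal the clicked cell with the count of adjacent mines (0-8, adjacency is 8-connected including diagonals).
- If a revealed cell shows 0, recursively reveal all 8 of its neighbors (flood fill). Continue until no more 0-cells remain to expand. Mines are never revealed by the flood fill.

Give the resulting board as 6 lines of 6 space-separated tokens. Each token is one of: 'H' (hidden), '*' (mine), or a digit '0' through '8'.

0 0 0 0 0 0
1 2 2 2 1 1
H H H H H H
H H H H H H
H H H H H H
H H H H H H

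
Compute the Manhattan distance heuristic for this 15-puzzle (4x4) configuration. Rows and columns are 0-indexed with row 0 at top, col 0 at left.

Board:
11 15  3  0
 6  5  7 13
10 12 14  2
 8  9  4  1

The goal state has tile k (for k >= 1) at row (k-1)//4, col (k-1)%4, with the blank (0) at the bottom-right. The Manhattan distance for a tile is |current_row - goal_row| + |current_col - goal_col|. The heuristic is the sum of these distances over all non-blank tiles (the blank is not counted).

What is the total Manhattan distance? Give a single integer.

Tile 11: (0,0)->(2,2) = 4
Tile 15: (0,1)->(3,2) = 4
Tile 3: (0,2)->(0,2) = 0
Tile 6: (1,0)->(1,1) = 1
Tile 5: (1,1)->(1,0) = 1
Tile 7: (1,2)->(1,2) = 0
Tile 13: (1,3)->(3,0) = 5
Tile 10: (2,0)->(2,1) = 1
Tile 12: (2,1)->(2,3) = 2
Tile 14: (2,2)->(3,1) = 2
Tile 2: (2,3)->(0,1) = 4
Tile 8: (3,0)->(1,3) = 5
Tile 9: (3,1)->(2,0) = 2
Tile 4: (3,2)->(0,3) = 4
Tile 1: (3,3)->(0,0) = 6
Sum: 4 + 4 + 0 + 1 + 1 + 0 + 5 + 1 + 2 + 2 + 4 + 5 + 2 + 4 + 6 = 41

Answer: 41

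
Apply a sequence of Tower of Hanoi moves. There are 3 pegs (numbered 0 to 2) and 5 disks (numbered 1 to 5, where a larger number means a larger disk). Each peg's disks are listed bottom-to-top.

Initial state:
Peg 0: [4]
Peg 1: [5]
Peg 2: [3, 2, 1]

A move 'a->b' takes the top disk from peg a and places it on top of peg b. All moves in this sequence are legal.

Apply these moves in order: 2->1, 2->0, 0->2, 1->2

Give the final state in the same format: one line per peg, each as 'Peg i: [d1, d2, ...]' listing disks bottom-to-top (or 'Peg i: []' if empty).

After move 1 (2->1):
Peg 0: [4]
Peg 1: [5, 1]
Peg 2: [3, 2]

After move 2 (2->0):
Peg 0: [4, 2]
Peg 1: [5, 1]
Peg 2: [3]

After move 3 (0->2):
Peg 0: [4]
Peg 1: [5, 1]
Peg 2: [3, 2]

After move 4 (1->2):
Peg 0: [4]
Peg 1: [5]
Peg 2: [3, 2, 1]

Answer: Peg 0: [4]
Peg 1: [5]
Peg 2: [3, 2, 1]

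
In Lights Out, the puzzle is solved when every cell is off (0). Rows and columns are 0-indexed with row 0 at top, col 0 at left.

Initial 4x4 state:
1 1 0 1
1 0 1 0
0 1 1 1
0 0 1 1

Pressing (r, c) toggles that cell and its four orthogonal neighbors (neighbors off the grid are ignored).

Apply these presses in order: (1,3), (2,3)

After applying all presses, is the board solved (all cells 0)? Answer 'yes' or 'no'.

After press 1 at (1,3):
1 1 0 0
1 0 0 1
0 1 1 0
0 0 1 1

After press 2 at (2,3):
1 1 0 0
1 0 0 0
0 1 0 1
0 0 1 0

Lights still on: 6

Answer: no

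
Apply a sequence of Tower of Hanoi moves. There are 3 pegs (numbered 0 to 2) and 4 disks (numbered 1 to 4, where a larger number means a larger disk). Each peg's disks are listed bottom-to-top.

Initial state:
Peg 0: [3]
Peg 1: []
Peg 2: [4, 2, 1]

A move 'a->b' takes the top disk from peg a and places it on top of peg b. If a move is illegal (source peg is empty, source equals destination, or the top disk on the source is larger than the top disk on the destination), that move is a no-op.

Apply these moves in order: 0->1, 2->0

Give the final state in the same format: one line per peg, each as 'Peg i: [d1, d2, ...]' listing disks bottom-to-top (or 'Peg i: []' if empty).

Answer: Peg 0: [1]
Peg 1: [3]
Peg 2: [4, 2]

Derivation:
After move 1 (0->1):
Peg 0: []
Peg 1: [3]
Peg 2: [4, 2, 1]

After move 2 (2->0):
Peg 0: [1]
Peg 1: [3]
Peg 2: [4, 2]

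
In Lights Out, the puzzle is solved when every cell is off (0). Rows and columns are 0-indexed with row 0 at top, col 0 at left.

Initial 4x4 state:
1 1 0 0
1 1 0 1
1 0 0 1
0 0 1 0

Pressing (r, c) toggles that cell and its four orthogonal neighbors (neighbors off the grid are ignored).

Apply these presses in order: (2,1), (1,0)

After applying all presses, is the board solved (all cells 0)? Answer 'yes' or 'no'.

After press 1 at (2,1):
1 1 0 0
1 0 0 1
0 1 1 1
0 1 1 0

After press 2 at (1,0):
0 1 0 0
0 1 0 1
1 1 1 1
0 1 1 0

Lights still on: 9

Answer: no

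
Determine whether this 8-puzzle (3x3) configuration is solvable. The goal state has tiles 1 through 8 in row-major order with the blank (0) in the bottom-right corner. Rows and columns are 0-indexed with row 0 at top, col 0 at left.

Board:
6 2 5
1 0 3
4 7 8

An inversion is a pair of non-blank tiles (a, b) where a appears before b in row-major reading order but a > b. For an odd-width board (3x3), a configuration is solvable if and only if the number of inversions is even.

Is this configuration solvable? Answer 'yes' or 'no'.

Answer: no

Derivation:
Inversions (pairs i<j in row-major order where tile[i] > tile[j] > 0): 9
9 is odd, so the puzzle is not solvable.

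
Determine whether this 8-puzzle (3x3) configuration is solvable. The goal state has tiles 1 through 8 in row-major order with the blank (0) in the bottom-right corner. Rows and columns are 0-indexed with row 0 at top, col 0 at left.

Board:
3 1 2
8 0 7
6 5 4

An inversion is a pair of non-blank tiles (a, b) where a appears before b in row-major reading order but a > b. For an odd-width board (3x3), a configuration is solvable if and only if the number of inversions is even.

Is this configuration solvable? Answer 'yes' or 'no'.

Inversions (pairs i<j in row-major order where tile[i] > tile[j] > 0): 12
12 is even, so the puzzle is solvable.

Answer: yes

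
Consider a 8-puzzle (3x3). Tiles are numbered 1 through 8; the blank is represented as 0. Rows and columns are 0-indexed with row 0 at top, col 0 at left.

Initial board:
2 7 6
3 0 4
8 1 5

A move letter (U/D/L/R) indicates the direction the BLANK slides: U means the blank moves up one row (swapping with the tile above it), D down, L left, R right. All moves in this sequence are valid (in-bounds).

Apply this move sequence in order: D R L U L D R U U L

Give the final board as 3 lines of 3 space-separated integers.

Answer: 0 2 6
8 7 4
1 3 5

Derivation:
After move 1 (D):
2 7 6
3 1 4
8 0 5

After move 2 (R):
2 7 6
3 1 4
8 5 0

After move 3 (L):
2 7 6
3 1 4
8 0 5

After move 4 (U):
2 7 6
3 0 4
8 1 5

After move 5 (L):
2 7 6
0 3 4
8 1 5

After move 6 (D):
2 7 6
8 3 4
0 1 5

After move 7 (R):
2 7 6
8 3 4
1 0 5

After move 8 (U):
2 7 6
8 0 4
1 3 5

After move 9 (U):
2 0 6
8 7 4
1 3 5

After move 10 (L):
0 2 6
8 7 4
1 3 5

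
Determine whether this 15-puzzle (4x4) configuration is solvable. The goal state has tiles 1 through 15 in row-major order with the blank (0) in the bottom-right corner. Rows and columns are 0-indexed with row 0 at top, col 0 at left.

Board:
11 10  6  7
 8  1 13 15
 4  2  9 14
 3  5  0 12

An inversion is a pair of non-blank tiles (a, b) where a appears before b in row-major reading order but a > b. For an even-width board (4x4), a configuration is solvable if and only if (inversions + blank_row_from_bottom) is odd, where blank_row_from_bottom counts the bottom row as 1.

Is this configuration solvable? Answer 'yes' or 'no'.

Inversions: 54
Blank is in row 3 (0-indexed from top), which is row 1 counting from the bottom (bottom = 1).
54 + 1 = 55, which is odd, so the puzzle is solvable.

Answer: yes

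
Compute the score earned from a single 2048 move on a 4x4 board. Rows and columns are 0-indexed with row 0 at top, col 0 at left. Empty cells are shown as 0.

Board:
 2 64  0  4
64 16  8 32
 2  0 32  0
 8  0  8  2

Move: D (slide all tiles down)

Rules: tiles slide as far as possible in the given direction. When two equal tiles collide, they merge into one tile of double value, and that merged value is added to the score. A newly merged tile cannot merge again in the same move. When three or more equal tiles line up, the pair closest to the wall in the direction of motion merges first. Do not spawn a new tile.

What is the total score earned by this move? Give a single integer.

Slide down:
col 0: [2, 64, 2, 8] -> [2, 64, 2, 8]  score +0 (running 0)
col 1: [64, 16, 0, 0] -> [0, 0, 64, 16]  score +0 (running 0)
col 2: [0, 8, 32, 8] -> [0, 8, 32, 8]  score +0 (running 0)
col 3: [4, 32, 0, 2] -> [0, 4, 32, 2]  score +0 (running 0)
Board after move:
 2  0  0  0
64  0  8  4
 2 64 32 32
 8 16  8  2

Answer: 0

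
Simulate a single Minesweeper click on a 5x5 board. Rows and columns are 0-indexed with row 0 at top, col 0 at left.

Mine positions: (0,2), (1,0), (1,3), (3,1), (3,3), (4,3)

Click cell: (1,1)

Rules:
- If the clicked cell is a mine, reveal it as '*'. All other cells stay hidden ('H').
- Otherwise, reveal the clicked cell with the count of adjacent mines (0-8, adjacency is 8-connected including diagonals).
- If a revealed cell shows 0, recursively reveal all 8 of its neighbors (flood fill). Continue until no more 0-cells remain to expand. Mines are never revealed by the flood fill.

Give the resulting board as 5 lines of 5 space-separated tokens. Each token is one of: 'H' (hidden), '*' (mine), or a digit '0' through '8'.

H H H H H
H 2 H H H
H H H H H
H H H H H
H H H H H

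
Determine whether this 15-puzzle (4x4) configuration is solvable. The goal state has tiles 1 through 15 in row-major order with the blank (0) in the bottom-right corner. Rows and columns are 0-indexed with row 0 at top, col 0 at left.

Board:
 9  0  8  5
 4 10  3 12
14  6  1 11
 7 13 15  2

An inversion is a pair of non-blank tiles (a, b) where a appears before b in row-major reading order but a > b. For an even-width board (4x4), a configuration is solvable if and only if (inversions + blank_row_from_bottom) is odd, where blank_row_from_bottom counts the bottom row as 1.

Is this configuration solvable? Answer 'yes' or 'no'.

Inversions: 47
Blank is in row 0 (0-indexed from top), which is row 4 counting from the bottom (bottom = 1).
47 + 4 = 51, which is odd, so the puzzle is solvable.

Answer: yes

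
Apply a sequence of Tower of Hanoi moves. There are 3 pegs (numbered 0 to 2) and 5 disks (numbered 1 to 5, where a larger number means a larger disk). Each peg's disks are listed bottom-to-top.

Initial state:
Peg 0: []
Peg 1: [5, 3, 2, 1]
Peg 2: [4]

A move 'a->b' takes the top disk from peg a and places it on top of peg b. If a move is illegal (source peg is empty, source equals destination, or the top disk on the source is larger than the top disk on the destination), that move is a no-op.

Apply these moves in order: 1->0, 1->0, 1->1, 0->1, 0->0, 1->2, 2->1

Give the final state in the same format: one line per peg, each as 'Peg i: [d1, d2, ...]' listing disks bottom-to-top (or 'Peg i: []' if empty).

After move 1 (1->0):
Peg 0: [1]
Peg 1: [5, 3, 2]
Peg 2: [4]

After move 2 (1->0):
Peg 0: [1]
Peg 1: [5, 3, 2]
Peg 2: [4]

After move 3 (1->1):
Peg 0: [1]
Peg 1: [5, 3, 2]
Peg 2: [4]

After move 4 (0->1):
Peg 0: []
Peg 1: [5, 3, 2, 1]
Peg 2: [4]

After move 5 (0->0):
Peg 0: []
Peg 1: [5, 3, 2, 1]
Peg 2: [4]

After move 6 (1->2):
Peg 0: []
Peg 1: [5, 3, 2]
Peg 2: [4, 1]

After move 7 (2->1):
Peg 0: []
Peg 1: [5, 3, 2, 1]
Peg 2: [4]

Answer: Peg 0: []
Peg 1: [5, 3, 2, 1]
Peg 2: [4]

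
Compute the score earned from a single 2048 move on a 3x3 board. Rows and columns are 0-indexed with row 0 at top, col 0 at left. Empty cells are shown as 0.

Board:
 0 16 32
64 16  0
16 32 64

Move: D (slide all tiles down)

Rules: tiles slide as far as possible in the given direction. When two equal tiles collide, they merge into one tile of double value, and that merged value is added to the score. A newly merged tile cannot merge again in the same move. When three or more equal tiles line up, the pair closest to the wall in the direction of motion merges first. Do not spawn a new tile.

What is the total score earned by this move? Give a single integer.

Answer: 32

Derivation:
Slide down:
col 0: [0, 64, 16] -> [0, 64, 16]  score +0 (running 0)
col 1: [16, 16, 32] -> [0, 32, 32]  score +32 (running 32)
col 2: [32, 0, 64] -> [0, 32, 64]  score +0 (running 32)
Board after move:
 0  0  0
64 32 32
16 32 64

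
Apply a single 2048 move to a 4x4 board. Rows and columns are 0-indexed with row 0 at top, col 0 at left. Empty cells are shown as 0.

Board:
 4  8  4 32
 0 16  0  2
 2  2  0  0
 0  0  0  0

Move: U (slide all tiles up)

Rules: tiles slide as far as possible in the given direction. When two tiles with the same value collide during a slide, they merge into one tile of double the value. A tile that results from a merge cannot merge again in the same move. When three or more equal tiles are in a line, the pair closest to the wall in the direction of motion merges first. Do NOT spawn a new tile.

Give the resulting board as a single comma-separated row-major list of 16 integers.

Answer: 4, 8, 4, 32, 2, 16, 0, 2, 0, 2, 0, 0, 0, 0, 0, 0

Derivation:
Slide up:
col 0: [4, 0, 2, 0] -> [4, 2, 0, 0]
col 1: [8, 16, 2, 0] -> [8, 16, 2, 0]
col 2: [4, 0, 0, 0] -> [4, 0, 0, 0]
col 3: [32, 2, 0, 0] -> [32, 2, 0, 0]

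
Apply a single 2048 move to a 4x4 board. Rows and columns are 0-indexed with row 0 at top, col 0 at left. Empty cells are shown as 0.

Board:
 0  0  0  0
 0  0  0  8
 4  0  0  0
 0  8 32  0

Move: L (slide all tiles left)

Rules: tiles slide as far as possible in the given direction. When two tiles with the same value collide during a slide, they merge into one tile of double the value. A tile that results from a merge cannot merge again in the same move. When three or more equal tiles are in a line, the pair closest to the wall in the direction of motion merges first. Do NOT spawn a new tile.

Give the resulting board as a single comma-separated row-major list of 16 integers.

Slide left:
row 0: [0, 0, 0, 0] -> [0, 0, 0, 0]
row 1: [0, 0, 0, 8] -> [8, 0, 0, 0]
row 2: [4, 0, 0, 0] -> [4, 0, 0, 0]
row 3: [0, 8, 32, 0] -> [8, 32, 0, 0]

Answer: 0, 0, 0, 0, 8, 0, 0, 0, 4, 0, 0, 0, 8, 32, 0, 0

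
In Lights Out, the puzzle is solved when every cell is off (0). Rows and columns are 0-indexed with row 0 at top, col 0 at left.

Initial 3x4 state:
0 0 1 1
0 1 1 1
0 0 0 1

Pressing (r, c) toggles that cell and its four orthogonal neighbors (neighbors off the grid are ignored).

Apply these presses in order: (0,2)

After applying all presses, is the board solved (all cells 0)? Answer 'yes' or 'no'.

After press 1 at (0,2):
0 1 0 0
0 1 0 1
0 0 0 1

Lights still on: 4

Answer: no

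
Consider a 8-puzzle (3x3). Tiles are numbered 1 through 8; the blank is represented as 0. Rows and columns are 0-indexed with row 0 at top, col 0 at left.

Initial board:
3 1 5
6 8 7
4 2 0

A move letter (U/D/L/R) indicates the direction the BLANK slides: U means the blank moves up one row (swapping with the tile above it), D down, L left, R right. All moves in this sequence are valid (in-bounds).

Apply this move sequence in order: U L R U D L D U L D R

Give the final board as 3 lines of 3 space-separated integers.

After move 1 (U):
3 1 5
6 8 0
4 2 7

After move 2 (L):
3 1 5
6 0 8
4 2 7

After move 3 (R):
3 1 5
6 8 0
4 2 7

After move 4 (U):
3 1 0
6 8 5
4 2 7

After move 5 (D):
3 1 5
6 8 0
4 2 7

After move 6 (L):
3 1 5
6 0 8
4 2 7

After move 7 (D):
3 1 5
6 2 8
4 0 7

After move 8 (U):
3 1 5
6 0 8
4 2 7

After move 9 (L):
3 1 5
0 6 8
4 2 7

After move 10 (D):
3 1 5
4 6 8
0 2 7

After move 11 (R):
3 1 5
4 6 8
2 0 7

Answer: 3 1 5
4 6 8
2 0 7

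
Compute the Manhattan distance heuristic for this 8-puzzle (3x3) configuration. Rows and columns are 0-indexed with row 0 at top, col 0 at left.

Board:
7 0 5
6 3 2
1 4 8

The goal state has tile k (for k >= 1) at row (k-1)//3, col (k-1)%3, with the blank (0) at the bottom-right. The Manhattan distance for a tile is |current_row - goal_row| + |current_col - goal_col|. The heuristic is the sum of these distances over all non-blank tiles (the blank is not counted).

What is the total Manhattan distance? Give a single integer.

Tile 7: (0,0)->(2,0) = 2
Tile 5: (0,2)->(1,1) = 2
Tile 6: (1,0)->(1,2) = 2
Tile 3: (1,1)->(0,2) = 2
Tile 2: (1,2)->(0,1) = 2
Tile 1: (2,0)->(0,0) = 2
Tile 4: (2,1)->(1,0) = 2
Tile 8: (2,2)->(2,1) = 1
Sum: 2 + 2 + 2 + 2 + 2 + 2 + 2 + 1 = 15

Answer: 15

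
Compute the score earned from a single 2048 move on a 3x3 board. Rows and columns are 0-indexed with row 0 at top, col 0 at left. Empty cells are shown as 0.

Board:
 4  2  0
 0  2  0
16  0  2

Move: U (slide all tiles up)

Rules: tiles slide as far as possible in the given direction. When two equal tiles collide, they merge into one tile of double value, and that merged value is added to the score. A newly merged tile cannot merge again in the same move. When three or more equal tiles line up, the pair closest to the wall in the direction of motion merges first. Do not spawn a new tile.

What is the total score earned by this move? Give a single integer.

Answer: 4

Derivation:
Slide up:
col 0: [4, 0, 16] -> [4, 16, 0]  score +0 (running 0)
col 1: [2, 2, 0] -> [4, 0, 0]  score +4 (running 4)
col 2: [0, 0, 2] -> [2, 0, 0]  score +0 (running 4)
Board after move:
 4  4  2
16  0  0
 0  0  0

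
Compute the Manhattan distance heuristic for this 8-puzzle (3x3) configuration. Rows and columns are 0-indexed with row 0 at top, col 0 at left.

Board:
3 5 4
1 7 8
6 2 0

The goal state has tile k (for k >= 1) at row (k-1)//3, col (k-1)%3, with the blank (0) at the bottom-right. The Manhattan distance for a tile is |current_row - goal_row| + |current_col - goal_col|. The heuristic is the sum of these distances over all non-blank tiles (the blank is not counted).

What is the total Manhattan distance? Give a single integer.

Tile 3: at (0,0), goal (0,2), distance |0-0|+|0-2| = 2
Tile 5: at (0,1), goal (1,1), distance |0-1|+|1-1| = 1
Tile 4: at (0,2), goal (1,0), distance |0-1|+|2-0| = 3
Tile 1: at (1,0), goal (0,0), distance |1-0|+|0-0| = 1
Tile 7: at (1,1), goal (2,0), distance |1-2|+|1-0| = 2
Tile 8: at (1,2), goal (2,1), distance |1-2|+|2-1| = 2
Tile 6: at (2,0), goal (1,2), distance |2-1|+|0-2| = 3
Tile 2: at (2,1), goal (0,1), distance |2-0|+|1-1| = 2
Sum: 2 + 1 + 3 + 1 + 2 + 2 + 3 + 2 = 16

Answer: 16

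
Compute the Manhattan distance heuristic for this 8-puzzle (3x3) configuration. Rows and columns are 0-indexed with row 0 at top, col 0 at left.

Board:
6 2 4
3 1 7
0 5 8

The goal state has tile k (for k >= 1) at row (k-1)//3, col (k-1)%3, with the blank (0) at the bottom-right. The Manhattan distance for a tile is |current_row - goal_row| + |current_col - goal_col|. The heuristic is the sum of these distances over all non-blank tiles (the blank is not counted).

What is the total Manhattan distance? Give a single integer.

Tile 6: (0,0)->(1,2) = 3
Tile 2: (0,1)->(0,1) = 0
Tile 4: (0,2)->(1,0) = 3
Tile 3: (1,0)->(0,2) = 3
Tile 1: (1,1)->(0,0) = 2
Tile 7: (1,2)->(2,0) = 3
Tile 5: (2,1)->(1,1) = 1
Tile 8: (2,2)->(2,1) = 1
Sum: 3 + 0 + 3 + 3 + 2 + 3 + 1 + 1 = 16

Answer: 16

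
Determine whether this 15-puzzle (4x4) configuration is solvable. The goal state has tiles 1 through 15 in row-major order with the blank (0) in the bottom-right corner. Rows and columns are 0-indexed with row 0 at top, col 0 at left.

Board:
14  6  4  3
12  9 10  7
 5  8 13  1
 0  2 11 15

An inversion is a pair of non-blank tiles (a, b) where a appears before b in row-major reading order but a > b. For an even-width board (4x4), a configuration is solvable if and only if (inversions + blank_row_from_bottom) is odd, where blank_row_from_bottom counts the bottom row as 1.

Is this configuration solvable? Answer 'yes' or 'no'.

Inversions: 51
Blank is in row 3 (0-indexed from top), which is row 1 counting from the bottom (bottom = 1).
51 + 1 = 52, which is even, so the puzzle is not solvable.

Answer: no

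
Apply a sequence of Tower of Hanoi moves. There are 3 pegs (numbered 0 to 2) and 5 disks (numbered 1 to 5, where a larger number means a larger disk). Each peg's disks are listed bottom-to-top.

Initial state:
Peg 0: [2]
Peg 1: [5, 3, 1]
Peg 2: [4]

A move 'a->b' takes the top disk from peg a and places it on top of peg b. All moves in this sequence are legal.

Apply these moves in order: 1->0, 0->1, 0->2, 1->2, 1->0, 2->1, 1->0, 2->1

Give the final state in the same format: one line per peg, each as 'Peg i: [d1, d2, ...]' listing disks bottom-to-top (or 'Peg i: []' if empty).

After move 1 (1->0):
Peg 0: [2, 1]
Peg 1: [5, 3]
Peg 2: [4]

After move 2 (0->1):
Peg 0: [2]
Peg 1: [5, 3, 1]
Peg 2: [4]

After move 3 (0->2):
Peg 0: []
Peg 1: [5, 3, 1]
Peg 2: [4, 2]

After move 4 (1->2):
Peg 0: []
Peg 1: [5, 3]
Peg 2: [4, 2, 1]

After move 5 (1->0):
Peg 0: [3]
Peg 1: [5]
Peg 2: [4, 2, 1]

After move 6 (2->1):
Peg 0: [3]
Peg 1: [5, 1]
Peg 2: [4, 2]

After move 7 (1->0):
Peg 0: [3, 1]
Peg 1: [5]
Peg 2: [4, 2]

After move 8 (2->1):
Peg 0: [3, 1]
Peg 1: [5, 2]
Peg 2: [4]

Answer: Peg 0: [3, 1]
Peg 1: [5, 2]
Peg 2: [4]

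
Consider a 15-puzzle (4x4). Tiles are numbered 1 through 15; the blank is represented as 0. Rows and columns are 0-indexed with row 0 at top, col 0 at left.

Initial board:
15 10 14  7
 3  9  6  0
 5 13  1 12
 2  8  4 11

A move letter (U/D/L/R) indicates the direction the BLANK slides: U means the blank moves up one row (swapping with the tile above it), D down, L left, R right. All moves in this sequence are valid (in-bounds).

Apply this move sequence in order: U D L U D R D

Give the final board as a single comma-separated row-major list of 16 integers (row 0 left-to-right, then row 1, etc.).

After move 1 (U):
15 10 14  0
 3  9  6  7
 5 13  1 12
 2  8  4 11

After move 2 (D):
15 10 14  7
 3  9  6  0
 5 13  1 12
 2  8  4 11

After move 3 (L):
15 10 14  7
 3  9  0  6
 5 13  1 12
 2  8  4 11

After move 4 (U):
15 10  0  7
 3  9 14  6
 5 13  1 12
 2  8  4 11

After move 5 (D):
15 10 14  7
 3  9  0  6
 5 13  1 12
 2  8  4 11

After move 6 (R):
15 10 14  7
 3  9  6  0
 5 13  1 12
 2  8  4 11

After move 7 (D):
15 10 14  7
 3  9  6 12
 5 13  1  0
 2  8  4 11

Answer: 15, 10, 14, 7, 3, 9, 6, 12, 5, 13, 1, 0, 2, 8, 4, 11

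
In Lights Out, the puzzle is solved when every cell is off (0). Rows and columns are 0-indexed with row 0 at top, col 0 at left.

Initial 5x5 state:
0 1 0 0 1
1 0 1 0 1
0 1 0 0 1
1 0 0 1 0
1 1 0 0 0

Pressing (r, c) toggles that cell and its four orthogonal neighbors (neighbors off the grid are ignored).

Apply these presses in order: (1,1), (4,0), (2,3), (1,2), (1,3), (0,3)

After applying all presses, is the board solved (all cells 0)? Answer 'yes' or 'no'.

After press 1 at (1,1):
0 0 0 0 1
0 1 0 0 1
0 0 0 0 1
1 0 0 1 0
1 1 0 0 0

After press 2 at (4,0):
0 0 0 0 1
0 1 0 0 1
0 0 0 0 1
0 0 0 1 0
0 0 0 0 0

After press 3 at (2,3):
0 0 0 0 1
0 1 0 1 1
0 0 1 1 0
0 0 0 0 0
0 0 0 0 0

After press 4 at (1,2):
0 0 1 0 1
0 0 1 0 1
0 0 0 1 0
0 0 0 0 0
0 0 0 0 0

After press 5 at (1,3):
0 0 1 1 1
0 0 0 1 0
0 0 0 0 0
0 0 0 0 0
0 0 0 0 0

After press 6 at (0,3):
0 0 0 0 0
0 0 0 0 0
0 0 0 0 0
0 0 0 0 0
0 0 0 0 0

Lights still on: 0

Answer: yes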